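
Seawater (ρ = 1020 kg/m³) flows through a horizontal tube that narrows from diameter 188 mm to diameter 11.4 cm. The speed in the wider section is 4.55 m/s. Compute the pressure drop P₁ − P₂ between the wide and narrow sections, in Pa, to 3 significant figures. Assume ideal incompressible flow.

Mass conservation (A₁v₁ = A₂v₂) gives v₂ = 4.55 × 278/102 = 12.4 m/s.
With no height change, Bernoulli's equation is P₁ + ½ρv₁² = P₂ + ½ρv₂².
P₁ − P₂ = ½·1020·(12.4² − 4.55²) = ½·1020·132 = 67500 Pa.

ΔP ≈ 67500 Pa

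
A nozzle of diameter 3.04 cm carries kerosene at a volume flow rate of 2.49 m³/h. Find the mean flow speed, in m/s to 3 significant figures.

v = 0.953 m/s

Q = 2.49 m³/h = 0.000692 m³/s.
v = Q/A = 0.000692 / 0.000726 = 0.953 m/s.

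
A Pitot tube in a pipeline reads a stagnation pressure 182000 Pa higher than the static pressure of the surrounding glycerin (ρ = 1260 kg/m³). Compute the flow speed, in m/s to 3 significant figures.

Bernoulli between the free stream and the stagnation point: ½ρv² = P_stag − P_static.
v = √(2ΔP/ρ) = √(2·182000/1260) = 17.0 m/s.

v = 17.0 m/s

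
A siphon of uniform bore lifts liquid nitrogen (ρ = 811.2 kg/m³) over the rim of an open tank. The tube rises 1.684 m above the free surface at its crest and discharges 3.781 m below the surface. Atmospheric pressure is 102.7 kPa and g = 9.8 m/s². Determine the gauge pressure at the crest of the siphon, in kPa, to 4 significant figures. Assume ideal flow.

-43.45 kPa

Bernoulli surface→outlet gives ½v² = g·h_out, so v = √(2·9.8·3.781) = 8.609 m/s.
With constant cross-section the crest speed equals v; applying Bernoulli from the surface up to the crest, P_top = P_atm − ½ρv² − ρg·h_top.
P_top = 102700 − ½·811.2·8.609² − 811.2·9.8·1.684 = 59250 Pa. So P_gauge = P_top − P_atm = -43450 Pa.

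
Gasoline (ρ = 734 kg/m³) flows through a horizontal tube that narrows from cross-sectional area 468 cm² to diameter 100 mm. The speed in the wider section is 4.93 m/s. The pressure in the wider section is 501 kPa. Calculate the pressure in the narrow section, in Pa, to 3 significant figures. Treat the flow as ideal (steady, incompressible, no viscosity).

P₂ = 193000 Pa

The volume flow rate is constant, so v₂ = (A₁/A₂)v₁ = (468/78.5)·4.93 = 29.4 m/s.
Bernoulli (h₁ = h₂): P₁ − P₂ = ½ρ(v₂² − v₁²).
P₂ = P₁ − ½ρ(v₂² − v₁²) = 501000 − ½·734·(29.4² − 4.93²) = 501000 − 308000 = 193000 Pa.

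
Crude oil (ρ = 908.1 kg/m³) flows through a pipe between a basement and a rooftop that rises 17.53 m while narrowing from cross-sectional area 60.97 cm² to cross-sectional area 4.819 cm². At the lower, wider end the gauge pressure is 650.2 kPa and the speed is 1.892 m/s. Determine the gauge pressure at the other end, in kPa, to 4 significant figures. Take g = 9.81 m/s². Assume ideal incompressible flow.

By continuity, v₂ = v₁·A₁/A₂ = 1.892·(60.97/4.819) = 23.94 m/s.
Energy conservation along the streamline gives P₂ = P₁ − ½ρ(v₂² − v₁²) − ρg(h₂ − h₁).
P₂ = 650200 + ½·908.1·(1.892² − 23.94²) − 908.1·9.81·(+17.53) = 650200 + (-258500) − (156200) = 235500 Pa.

235.5 kPa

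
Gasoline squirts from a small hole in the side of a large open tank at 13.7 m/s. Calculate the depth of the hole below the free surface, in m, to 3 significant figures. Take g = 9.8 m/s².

h ≈ 9.58 m

For a small hole in a large open tank, ½v² = gh, giving h = v²/(2g).
h = 13.7²/(2·9.8) = 188/19.60 = 9.58 m.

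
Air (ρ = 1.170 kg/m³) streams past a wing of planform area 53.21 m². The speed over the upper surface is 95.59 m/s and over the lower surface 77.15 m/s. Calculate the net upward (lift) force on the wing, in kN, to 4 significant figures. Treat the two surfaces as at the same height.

From P + ½ρv² = const at equal height, P_low − P_up = ½ρ(v_up² − v_low²).
ΔP = ½·1.170·(95.59² − 77.15²) = 1863 Pa.
Lift = ΔP · A = 1863 × 53.21 = 99150 N.

F ≈ 99.15 kN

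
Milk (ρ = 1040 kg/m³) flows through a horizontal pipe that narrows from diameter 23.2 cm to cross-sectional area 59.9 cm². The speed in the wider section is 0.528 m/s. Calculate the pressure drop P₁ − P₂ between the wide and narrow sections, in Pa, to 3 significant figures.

7080 Pa

Mass conservation (A₁v₁ = A₂v₂) gives v₂ = 0.528 × 423/59.9 = 3.73 m/s.
With no height change, Bernoulli's equation is P₁ + ½ρv₁² = P₂ + ½ρv₂².
P₁ − P₂ = ½·1040·(3.73² − 0.528²) = ½·1040·13.6 = 7080 Pa.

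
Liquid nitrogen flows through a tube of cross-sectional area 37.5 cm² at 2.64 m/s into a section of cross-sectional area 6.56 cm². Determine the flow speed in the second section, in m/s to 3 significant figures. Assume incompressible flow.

By continuity, v₂ = v₁·A₁/A₂ = 2.64·(37.5/6.56) = 15.1 m/s.

v₂ ≈ 15.1 m/s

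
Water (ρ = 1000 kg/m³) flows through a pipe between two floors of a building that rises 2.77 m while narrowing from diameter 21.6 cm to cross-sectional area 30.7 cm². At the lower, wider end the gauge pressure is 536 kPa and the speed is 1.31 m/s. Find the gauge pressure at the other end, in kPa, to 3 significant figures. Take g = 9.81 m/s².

387 kPa

Continuity gives A₁v₁ = A₂v₂, so v₂ = (366 cm²)/(30.7 cm²) × 1.31 m/s = 15.6 m/s.
Bernoulli: P₁ + ½ρv₁² + ρg h₁ = P₂ + ½ρv₂² + ρg h₂, so P₂ = P₁ + ½ρ(v₁² − v₂²) − ρg(h₂ − h₁).
P₂ = 536000 + ½·1000·(1.31² − 15.6²) − 1000·9.81·(+2.77) = 536000 + (-121000) − (27200) = 387000 Pa.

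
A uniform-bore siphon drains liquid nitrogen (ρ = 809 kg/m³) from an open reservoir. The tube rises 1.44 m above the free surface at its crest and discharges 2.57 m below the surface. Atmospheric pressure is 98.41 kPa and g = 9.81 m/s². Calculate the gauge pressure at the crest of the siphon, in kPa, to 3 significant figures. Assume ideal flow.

The outlet speed comes from Torricelli: v = √(2g·2.57) = 7.10 m/s.
The bore is uniform, so the speed at the crest is the same v. Bernoulli surface→crest: P_atm = P_top + ½ρv² + ρg·h_top.
P_top = 98410 − ½·809·7.10² − 809·9.81·1.44 = 66600 Pa. So P_gauge = P_top − P_atm = -31800 Pa.

-31.8 kPa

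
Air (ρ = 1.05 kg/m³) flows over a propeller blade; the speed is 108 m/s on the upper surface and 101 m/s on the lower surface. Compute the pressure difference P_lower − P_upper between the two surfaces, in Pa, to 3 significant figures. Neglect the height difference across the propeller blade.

ΔP ≈ 768 Pa

With negligible Δh, P + ½ρv² is constant, so P_low − P_up = ½ρ(v_up² − v_low²).
ΔP = ½·1.05·(108² − 101²) = 768 Pa.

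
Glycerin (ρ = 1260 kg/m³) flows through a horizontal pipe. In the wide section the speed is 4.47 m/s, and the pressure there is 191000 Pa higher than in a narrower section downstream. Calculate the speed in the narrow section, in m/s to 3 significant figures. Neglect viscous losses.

v₂ ≈ 18.0 m/s

Along the level pipe P + ½ρv² is conserved, hence v₂² = v₁² + 2(P₁ − P₂)/ρ.
v₂ = √(4.47² + 2·191000/1260) = √(20.0 + 303) = 18.0 m/s.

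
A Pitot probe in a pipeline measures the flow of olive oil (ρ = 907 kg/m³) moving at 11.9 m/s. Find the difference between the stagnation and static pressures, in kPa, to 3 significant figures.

The dynamic pressure equals the rise in static pressure at the stagnation point: ΔP = ½ρv².
ΔP = ½·907·11.9² = 64200 Pa.

ΔP ≈ 64.2 kPa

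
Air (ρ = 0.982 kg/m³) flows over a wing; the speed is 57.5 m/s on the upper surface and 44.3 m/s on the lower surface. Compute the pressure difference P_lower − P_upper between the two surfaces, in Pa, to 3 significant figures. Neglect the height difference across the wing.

ΔP = 660 Pa

With negligible Δh, P + ½ρv² is constant, so P_low − P_up = ½ρ(v_up² − v_low²).
ΔP = ½·0.982·(57.5² − 44.3²) = 660 Pa.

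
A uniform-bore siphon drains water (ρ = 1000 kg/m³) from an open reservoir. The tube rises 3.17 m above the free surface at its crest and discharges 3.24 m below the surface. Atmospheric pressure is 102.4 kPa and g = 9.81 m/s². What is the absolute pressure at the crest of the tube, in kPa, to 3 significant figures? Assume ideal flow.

P_top = 39.5 kPa

The outlet speed comes from Torricelli: v = √(2g·3.24) = 7.97 m/s.
Continuity keeps v the same throughout the tube; from surface to crest, P_atm + 0 = P_top + ½ρv² + ρg·h_top.
P_top = 102400 − ½·1000·7.97² − 1000·9.81·3.17 = 39500 Pa.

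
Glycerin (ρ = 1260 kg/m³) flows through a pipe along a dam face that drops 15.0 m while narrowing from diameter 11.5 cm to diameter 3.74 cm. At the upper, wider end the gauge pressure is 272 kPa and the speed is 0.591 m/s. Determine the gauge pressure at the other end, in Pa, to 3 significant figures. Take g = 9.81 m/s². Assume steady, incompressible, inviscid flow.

By continuity, v₂ = v₁·A₁/A₂ = 0.591·(104/11.0) = 5.59 m/s.
Applying Bernoulli between the two ends and solving for P₂: P₂ = P₁ + ½ρ(v₁² − v₂²) − ρgΔh.
P₂ = 272000 + ½·1260·(0.591² − 5.59²) − 1260·9.81·(−15.0) = 272000 + (-19500) − (-185000) = 438000 Pa.

438000 Pa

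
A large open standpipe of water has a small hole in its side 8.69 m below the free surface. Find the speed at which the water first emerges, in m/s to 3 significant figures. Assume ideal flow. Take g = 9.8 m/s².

13.1 m/s

The surface is effectively still and both ends are open, so ½v² = gh and v = √(2·9.8·8.69) = 13.1 m/s.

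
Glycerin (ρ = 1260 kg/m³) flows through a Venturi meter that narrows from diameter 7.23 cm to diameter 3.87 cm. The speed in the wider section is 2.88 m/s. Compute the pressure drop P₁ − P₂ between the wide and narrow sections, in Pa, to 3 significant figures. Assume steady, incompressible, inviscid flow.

ΔP = 58400 Pa

Mass conservation (A₁v₁ = A₂v₂) gives v₂ = 2.88 × 41.1/11.8 = 10.1 m/s.
The pipe is horizontal, so Bernoulli reduces to P₁ + ½ρv₁² = P₂ + ½ρv₂².
P₁ − P₂ = ½·1260·(10.1² − 2.88²) = ½·1260·92.7 = 58400 Pa.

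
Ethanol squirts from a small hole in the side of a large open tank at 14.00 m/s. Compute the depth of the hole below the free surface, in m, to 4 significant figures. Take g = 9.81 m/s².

9.990 m

For a small hole in a large open tank, ½v² = gh, giving h = v²/(2g).
h = 14.00²/(2·9.81) = 196.0/19.62 = 9.990 m.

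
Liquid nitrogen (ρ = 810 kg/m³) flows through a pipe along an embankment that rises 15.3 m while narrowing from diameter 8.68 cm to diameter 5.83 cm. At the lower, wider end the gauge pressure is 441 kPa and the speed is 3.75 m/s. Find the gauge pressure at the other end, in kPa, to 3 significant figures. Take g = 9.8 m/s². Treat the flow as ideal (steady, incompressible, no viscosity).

The volume flow rate is constant, so v₂ = (A₁/A₂)v₁ = (59.2/26.7)·3.75 = 8.31 m/s.
Bernoulli: P₁ + ½ρv₁² + ρg h₁ = P₂ + ½ρv₂² + ρg h₂, so P₂ = P₁ + ½ρ(v₁² − v₂²) − ρg(h₂ − h₁).
P₂ = 441000 + ½·810·(3.75² − 8.31²) − 810·9.8·(+15.3) = 441000 + (-22300) − (121000) = 297000 Pa.

297 kPa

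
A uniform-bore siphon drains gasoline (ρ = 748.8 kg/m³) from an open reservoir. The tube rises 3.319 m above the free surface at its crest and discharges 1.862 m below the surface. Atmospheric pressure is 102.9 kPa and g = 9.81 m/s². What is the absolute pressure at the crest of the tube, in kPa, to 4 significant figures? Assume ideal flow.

P_top ≈ 64.84 kPa

Bernoulli surface→outlet gives ½v² = g·h_out, so v = √(2·9.81·1.862) = 6.044 m/s.
With constant cross-section the crest speed equals v; applying Bernoulli from the surface up to the crest, P_top = P_atm − ½ρv² − ρg·h_top.
P_top = 102900 − ½·748.8·6.044² − 748.8·9.81·3.319 = 64840 Pa.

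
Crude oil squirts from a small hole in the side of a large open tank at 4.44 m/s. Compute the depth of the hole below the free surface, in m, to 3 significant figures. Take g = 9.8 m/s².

1.01 m

For a small hole in a large open tank, ½v² = gh, giving h = v²/(2g).
h = 4.44²/(2·9.8) = 19.7/19.60 = 1.01 m.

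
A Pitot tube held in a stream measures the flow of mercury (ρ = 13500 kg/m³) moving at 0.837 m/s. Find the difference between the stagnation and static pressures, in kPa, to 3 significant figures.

ΔP = 4.73 kPa

Bernoulli between the free stream and the stagnation point: ½ρv² = P_stag − P_static.
ΔP = ½·13500·0.837² = 4730 Pa.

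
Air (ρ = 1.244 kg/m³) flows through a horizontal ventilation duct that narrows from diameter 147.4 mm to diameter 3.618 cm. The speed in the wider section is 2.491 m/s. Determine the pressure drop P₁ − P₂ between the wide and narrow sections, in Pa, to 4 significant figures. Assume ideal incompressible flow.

1059 Pa

Continuity gives A₁v₁ = A₂v₂, so v₂ = (170.6 cm²)/(10.28 cm²) × 2.491 m/s = 41.35 m/s.
The pipe is horizontal, so Bernoulli reduces to P₁ + ½ρv₁² = P₂ + ½ρv₂².
P₁ − P₂ = ½·1.244·(41.35² − 2.491²) = ½·1.244·1703 = 1059 Pa.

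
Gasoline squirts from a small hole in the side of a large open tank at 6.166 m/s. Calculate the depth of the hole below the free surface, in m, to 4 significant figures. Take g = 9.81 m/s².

1.938 m

Torricelli: v = √(2gh), so h = v²/(2g).
h = 6.166²/(2·9.81) = 38.02/19.62 = 1.938 m.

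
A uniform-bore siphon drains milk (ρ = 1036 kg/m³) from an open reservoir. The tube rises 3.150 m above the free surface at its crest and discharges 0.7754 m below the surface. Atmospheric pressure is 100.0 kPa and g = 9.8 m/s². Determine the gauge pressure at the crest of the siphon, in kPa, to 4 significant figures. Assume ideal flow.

The outlet speed comes from Torricelli: v = √(2g·0.7754) = 3.898 m/s.
With constant cross-section the crest speed equals v; applying Bernoulli from the surface up to the crest, P_top = P_atm − ½ρv² − ρg·h_top.
P_top = 100000 − ½·1036·3.898² − 1036·9.8·3.150 = 60150 Pa. So P_gauge = P_top − P_atm = -39850 Pa.

-39.85 kPa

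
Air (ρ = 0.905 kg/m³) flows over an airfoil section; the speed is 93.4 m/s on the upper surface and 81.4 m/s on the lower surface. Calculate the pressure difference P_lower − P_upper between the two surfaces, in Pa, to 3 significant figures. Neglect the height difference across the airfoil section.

ΔP ≈ 949 Pa

With negligible Δh, P + ½ρv² is constant, so P_low − P_up = ½ρ(v_up² − v_low²).
ΔP = ½·0.905·(93.4² − 81.4²) = 949 Pa.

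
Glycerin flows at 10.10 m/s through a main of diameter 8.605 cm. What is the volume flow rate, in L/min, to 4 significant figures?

Q = A·v = 0.005816 m² × 10.10 m/s = 0.05874 m³/s.
Converting: 0.05874 m³/s × 60000 = 3524 L/min.

Q ≈ 3524 L/min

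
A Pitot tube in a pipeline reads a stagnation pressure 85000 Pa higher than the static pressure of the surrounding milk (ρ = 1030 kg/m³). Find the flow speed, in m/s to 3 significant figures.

At the stagnation point the flow is brought to rest, so Bernoulli gives P_stag − P_static = ½ρv².
v = √(2ΔP/ρ) = √(2·85000/1030) = 12.8 m/s.

v ≈ 12.8 m/s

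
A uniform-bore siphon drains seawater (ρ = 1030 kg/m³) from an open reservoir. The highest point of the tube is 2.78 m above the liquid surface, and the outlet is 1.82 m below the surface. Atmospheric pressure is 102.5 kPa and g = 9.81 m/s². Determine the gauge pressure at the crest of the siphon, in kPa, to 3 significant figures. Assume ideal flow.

P_gauge ≈ -46.5 kPa

From the surface to the outlet (both open to atmosphere, surface at rest): v = √(2g·h_out) = √(2·9.81·1.82) = 5.98 m/s.
With constant cross-section the crest speed equals v; applying Bernoulli from the surface up to the crest, P_top = P_atm − ½ρv² − ρg·h_top.
P_top = 102500 − ½·1030·5.98² − 1030·9.81·2.78 = 56000 Pa. So P_gauge = P_top − P_atm = -46500 Pa.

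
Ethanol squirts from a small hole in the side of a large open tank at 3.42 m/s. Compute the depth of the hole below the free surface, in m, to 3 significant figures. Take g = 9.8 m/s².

For a small hole in a large open tank, ½v² = gh, giving h = v²/(2g).
h = 3.42²/(2·9.8) = 11.7/19.60 = 0.597 m.

h ≈ 0.597 m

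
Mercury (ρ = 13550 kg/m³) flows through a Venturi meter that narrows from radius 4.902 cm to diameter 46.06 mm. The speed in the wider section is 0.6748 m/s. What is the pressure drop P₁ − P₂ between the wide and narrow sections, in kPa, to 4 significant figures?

ΔP = 60.24 kPa

The volume flow rate is constant, so v₂ = (A₁/A₂)v₁ = (75.49/16.66)·0.6748 = 3.057 m/s.
Bernoulli (h₁ = h₂): P₁ − P₂ = ½ρ(v₂² − v₁²).
P₁ − P₂ = ½·13550·(3.057² − 0.6748²) = ½·13550·8.892 = 60240 Pa.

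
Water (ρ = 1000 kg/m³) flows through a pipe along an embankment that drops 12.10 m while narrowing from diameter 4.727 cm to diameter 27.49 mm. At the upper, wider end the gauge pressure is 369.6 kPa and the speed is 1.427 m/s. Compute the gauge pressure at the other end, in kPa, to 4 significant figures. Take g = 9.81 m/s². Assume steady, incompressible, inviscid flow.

P₂ ≈ 480.4 kPa

Continuity gives A₁v₁ = A₂v₂, so v₂ = (17.55 cm²)/(5.935 cm²) × 1.427 m/s = 4.219 m/s.
Applying Bernoulli between the two ends and solving for P₂: P₂ = P₁ + ½ρ(v₁² − v₂²) − ρgΔh.
P₂ = 369600 + ½·1000·(1.427² − 4.219²) − 1000·9.81·(−12.10) = 369600 + (-7883) − (-118700) = 480400 Pa.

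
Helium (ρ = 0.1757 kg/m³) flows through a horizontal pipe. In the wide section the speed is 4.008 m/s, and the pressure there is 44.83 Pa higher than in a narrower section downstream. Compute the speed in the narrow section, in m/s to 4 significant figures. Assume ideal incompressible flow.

v₂ ≈ 22.94 m/s

Horizontal Bernoulli: P₁ + ½ρv₁² = P₂ + ½ρv₂², so v₂² = v₁² + 2(P₁ − P₂)/ρ.
v₂ = √(4.008² + 2·44.83/0.1757) = √(16.06 + 510.3) = 22.94 m/s.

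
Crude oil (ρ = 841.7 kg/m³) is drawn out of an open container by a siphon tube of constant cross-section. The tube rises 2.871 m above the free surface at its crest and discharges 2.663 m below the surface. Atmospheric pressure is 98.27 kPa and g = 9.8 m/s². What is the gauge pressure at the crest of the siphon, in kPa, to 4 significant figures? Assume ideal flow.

From the surface to the outlet (both open to atmosphere, surface at rest): v = √(2g·h_out) = √(2·9.8·2.663) = 7.225 m/s.
Continuity keeps v the same throughout the tube; from surface to crest, P_atm + 0 = P_top + ½ρv² + ρg·h_top.
P_top = 98270 − ½·841.7·7.225² − 841.7·9.8·2.871 = 52620 Pa. So P_gauge = P_top − P_atm = -45650 Pa.

P_gauge = -45.65 kPa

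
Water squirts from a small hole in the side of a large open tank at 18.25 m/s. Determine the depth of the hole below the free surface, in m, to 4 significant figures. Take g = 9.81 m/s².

Inverting v = √(2gh) gives h = v² / 2g.
h = 18.25²/(2·9.81) = 333.1/19.62 = 16.98 m.

h = 16.98 m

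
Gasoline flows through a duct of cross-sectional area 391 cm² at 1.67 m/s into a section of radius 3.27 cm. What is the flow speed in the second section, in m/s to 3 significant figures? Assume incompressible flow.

v₂ = 19.4 m/s

By continuity, v₂ = v₁·A₁/A₂ = 1.67·(391/33.6) = 19.4 m/s.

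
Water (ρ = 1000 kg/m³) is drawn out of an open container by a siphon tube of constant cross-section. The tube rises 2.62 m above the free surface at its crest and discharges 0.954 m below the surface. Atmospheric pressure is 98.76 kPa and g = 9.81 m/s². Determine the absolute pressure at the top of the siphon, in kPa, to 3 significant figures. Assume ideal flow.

Bernoulli surface→outlet gives ½v² = g·h_out, so v = √(2·9.81·0.954) = 4.33 m/s.
With constant cross-section the crest speed equals v; applying Bernoulli from the surface up to the crest, P_top = P_atm − ½ρv² − ρg·h_top.
P_top = 98760 − ½·1000·4.33² − 1000·9.81·2.62 = 63700 Pa.

P_top = 63.7 kPa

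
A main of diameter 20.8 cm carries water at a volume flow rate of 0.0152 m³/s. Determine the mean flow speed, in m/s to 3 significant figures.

v ≈ 0.447 m/s

Q = 0.0152 m³/s = 0.0152 m³/s.
v = Q/A = 0.0152 / 0.0340 = 0.447 m/s.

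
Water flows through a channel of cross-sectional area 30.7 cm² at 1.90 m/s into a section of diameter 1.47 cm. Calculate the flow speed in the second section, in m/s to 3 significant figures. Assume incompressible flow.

Continuity gives A₁v₁ = A₂v₂, so v₂ = (30.7 cm²)/(1.70 cm²) × 1.90 m/s = 34.4 m/s.

v₂ = 34.4 m/s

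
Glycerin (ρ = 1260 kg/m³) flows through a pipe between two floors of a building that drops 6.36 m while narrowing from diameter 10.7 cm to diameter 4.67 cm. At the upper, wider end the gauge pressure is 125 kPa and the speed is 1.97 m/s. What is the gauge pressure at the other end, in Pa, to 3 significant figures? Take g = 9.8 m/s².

Mass conservation (A₁v₁ = A₂v₂) gives v₂ = 1.97 × 89.9/17.1 = 10.3 m/s.
Applying Bernoulli between the two ends and solving for P₂: P₂ = P₁ + ½ρ(v₁² − v₂²) − ρgΔh.
P₂ = 125000 + ½·1260·(1.97² − 10.3²) − 1260·9.8·(−6.36) = 125000 + (-64900) − (-78500) = 139000 Pa.

P₂ = 139000 Pa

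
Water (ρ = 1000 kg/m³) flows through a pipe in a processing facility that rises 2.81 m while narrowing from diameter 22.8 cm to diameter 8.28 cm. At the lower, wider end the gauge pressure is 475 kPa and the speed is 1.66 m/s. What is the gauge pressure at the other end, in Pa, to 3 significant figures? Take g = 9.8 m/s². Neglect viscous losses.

Continuity gives A₁v₁ = A₂v₂, so v₂ = (408 cm²)/(53.8 cm²) × 1.66 m/s = 12.6 m/s.
Energy conservation along the streamline gives P₂ = P₁ − ½ρ(v₂² − v₁²) − ρg(h₂ − h₁).
P₂ = 475000 + ½·1000·(1.66² − 12.6²) − 1000·9.8·(+2.81) = 475000 + (-77800) − (27500) = 370000 Pa.

P₂ ≈ 370000 Pa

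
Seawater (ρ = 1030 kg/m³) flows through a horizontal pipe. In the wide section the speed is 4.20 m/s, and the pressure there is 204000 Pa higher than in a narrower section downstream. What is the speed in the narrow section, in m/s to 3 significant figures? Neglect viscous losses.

v₂ ≈ 20.3 m/s

Horizontal Bernoulli: P₁ + ½ρv₁² = P₂ + ½ρv₂², so v₂² = v₁² + 2(P₁ − P₂)/ρ.
v₂ = √(4.20² + 2·204000/1030) = √(17.6 + 396) = 20.3 m/s.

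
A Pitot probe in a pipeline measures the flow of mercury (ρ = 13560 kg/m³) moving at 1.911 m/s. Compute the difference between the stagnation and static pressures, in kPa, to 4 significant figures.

ΔP ≈ 24.76 kPa

The dynamic pressure equals the rise in static pressure at the stagnation point: ΔP = ½ρv².
ΔP = ½·13560·1.911² = 24760 Pa.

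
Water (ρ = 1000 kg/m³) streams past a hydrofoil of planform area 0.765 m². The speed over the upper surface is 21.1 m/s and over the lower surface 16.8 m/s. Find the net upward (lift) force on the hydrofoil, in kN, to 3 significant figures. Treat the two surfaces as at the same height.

The faster flow above has the lower pressure; Bernoulli (same height) gives ΔP = ½ρ(v_up² − v_low²).
ΔP = ½·1000·(21.1² − 16.8²) = 81500 Pa.
Lift = ΔP · A = 81500 × 0.765 = 62300 N.

F ≈ 62.3 kN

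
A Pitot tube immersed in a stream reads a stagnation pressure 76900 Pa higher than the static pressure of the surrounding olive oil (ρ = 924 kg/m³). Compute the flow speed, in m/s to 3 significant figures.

v ≈ 12.9 m/s

Bernoulli between the free stream and the stagnation point: ½ρv² = P_stag − P_static.
v = √(2ΔP/ρ) = √(2·76900/924) = 12.9 m/s.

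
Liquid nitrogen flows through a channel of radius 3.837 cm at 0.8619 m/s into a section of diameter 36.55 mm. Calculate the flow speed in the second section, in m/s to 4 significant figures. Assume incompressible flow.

Mass conservation (A₁v₁ = A₂v₂) gives v₂ = 0.8619 × 46.25/10.49 = 3.799 m/s.

v₂ = 3.799 m/s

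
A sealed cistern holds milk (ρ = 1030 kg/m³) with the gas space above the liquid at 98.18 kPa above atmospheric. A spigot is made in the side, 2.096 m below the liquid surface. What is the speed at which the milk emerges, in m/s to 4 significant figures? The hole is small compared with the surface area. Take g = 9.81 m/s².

15.22 m/s

Take point 1 at the surface (v₁ ≈ 0) and point 2 at the hole (at atmospheric pressure). Bernoulli: P₁ + ρg h = P_atm + ½ρv₂².
With P₁ − P_atm = 98180 Pa, v₂ = √(2gh + 2ΔP/ρ) = √(2·9.81·2.096 + 2·98180/1030) = 15.22 m/s.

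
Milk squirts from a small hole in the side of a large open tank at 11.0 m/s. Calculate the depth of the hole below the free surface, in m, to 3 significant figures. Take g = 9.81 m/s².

h = 6.17 m

For a small hole in a large open tank, ½v² = gh, giving h = v²/(2g).
h = 11.0²/(2·9.81) = 121/19.62 = 6.17 m.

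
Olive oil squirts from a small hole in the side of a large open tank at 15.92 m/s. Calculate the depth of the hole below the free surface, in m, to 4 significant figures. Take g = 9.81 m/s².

Torricelli: v = √(2gh), so h = v²/(2g).
h = 15.92²/(2·9.81) = 253.4/19.62 = 12.92 m.

h ≈ 12.92 m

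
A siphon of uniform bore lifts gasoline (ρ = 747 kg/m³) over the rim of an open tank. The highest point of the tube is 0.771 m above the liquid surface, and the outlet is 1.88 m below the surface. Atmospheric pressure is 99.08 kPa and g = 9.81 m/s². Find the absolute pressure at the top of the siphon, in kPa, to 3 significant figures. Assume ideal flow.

From the surface to the outlet (both open to atmosphere, surface at rest): v = √(2g·h_out) = √(2·9.81·1.88) = 6.07 m/s.
The bore is uniform, so the speed at the crest is the same v. Bernoulli surface→crest: P_atm = P_top + ½ρv² + ρg·h_top.
P_top = 99080 − ½·747·6.07² − 747·9.81·0.771 = 79700 Pa.

79.7 kPa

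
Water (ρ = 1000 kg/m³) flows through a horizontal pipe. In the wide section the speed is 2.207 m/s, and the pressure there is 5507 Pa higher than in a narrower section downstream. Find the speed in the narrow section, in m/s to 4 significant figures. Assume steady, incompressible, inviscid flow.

With h₁ = h₂, rearranging Bernoulli gives v₂ = √(v₁² + 2ΔP/ρ).
v₂ = √(2.207² + 2·5507/1000) = √(4.871 + 11.01) = 3.986 m/s.

v₂ ≈ 3.986 m/s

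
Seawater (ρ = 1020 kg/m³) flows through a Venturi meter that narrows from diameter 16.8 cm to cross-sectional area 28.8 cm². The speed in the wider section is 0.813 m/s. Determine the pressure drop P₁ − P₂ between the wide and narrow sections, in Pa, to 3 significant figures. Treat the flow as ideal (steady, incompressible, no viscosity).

ΔP = 19600 Pa

Continuity gives A₁v₁ = A₂v₂, so v₂ = (222 cm²)/(28.8 cm²) × 0.813 m/s = 6.26 m/s.
With no height change, Bernoulli's equation is P₁ + ½ρv₁² = P₂ + ½ρv₂².
P₁ − P₂ = ½·1020·(6.26² − 0.813²) = ½·1020·38.5 = 19600 Pa.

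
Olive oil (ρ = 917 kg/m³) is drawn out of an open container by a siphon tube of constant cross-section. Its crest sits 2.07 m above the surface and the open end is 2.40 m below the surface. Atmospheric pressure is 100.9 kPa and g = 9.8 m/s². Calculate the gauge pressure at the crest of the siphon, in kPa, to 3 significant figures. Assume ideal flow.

Bernoulli surface→outlet gives ½v² = g·h_out, so v = √(2·9.8·2.40) = 6.86 m/s.
The bore is uniform, so the speed at the crest is the same v. Bernoulli surface→crest: P_atm = P_top + ½ρv² + ρg·h_top.
P_top = 100900 − ½·917·6.86² − 917·9.8·2.07 = 60700 Pa. So P_gauge = P_top − P_atm = -40200 Pa.

P_gauge ≈ -40.2 kPa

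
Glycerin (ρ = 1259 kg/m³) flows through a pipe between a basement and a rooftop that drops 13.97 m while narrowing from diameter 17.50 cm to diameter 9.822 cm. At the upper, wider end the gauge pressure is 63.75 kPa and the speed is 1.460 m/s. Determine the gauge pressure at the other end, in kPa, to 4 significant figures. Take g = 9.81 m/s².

The volume flow rate is constant, so v₂ = (A₁/A₂)v₁ = (240.5/75.77)·1.460 = 4.635 m/s.
Energy conservation along the streamline gives P₂ = P₁ − ½ρ(v₂² − v₁²) − ρg(h₂ − h₁).
P₂ = 63750 + ½·1259·(1.460² − 4.635²) − 1259·9.81·(−13.97) = 63750 + (-12180) − (-172500) = 224100 Pa.

P₂ = 224.1 kPa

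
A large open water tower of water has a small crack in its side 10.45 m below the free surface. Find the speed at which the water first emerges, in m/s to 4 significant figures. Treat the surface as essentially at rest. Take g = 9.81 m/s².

With the surface at rest and both surface and jet at atmospheric pressure, Bernoulli gives ρg h = ½ρv², so v = √(2gh) = √(2·9.81·10.45) = 14.32 m/s.

v = 14.32 m/s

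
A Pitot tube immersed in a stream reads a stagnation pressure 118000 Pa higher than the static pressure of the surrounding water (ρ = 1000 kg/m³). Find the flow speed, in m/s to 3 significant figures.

The dynamic pressure equals the rise in static pressure at the stagnation point: ΔP = ½ρv².
v = √(2ΔP/ρ) = √(2·118000/1000) = 15.4 m/s.

15.4 m/s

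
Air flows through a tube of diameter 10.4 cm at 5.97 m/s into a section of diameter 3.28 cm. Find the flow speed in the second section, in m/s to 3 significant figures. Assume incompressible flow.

Continuity gives A₁v₁ = A₂v₂, so v₂ = (84.9 cm²)/(8.45 cm²) × 5.97 m/s = 60.0 m/s.

v₂ ≈ 60.0 m/s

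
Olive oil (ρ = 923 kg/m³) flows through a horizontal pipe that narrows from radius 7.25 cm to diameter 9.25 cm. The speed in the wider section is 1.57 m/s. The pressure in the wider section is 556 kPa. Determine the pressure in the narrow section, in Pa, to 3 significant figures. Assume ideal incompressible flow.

Mass conservation (A₁v₁ = A₂v₂) gives v₂ = 1.57 × 165/67.2 = 3.86 m/s.
With no height change, Bernoulli's equation is P₁ + ½ρv₁² = P₂ + ½ρv₂².
P₂ = P₁ − ½ρ(v₂² − v₁²) = 556000 − ½·923·(3.86² − 1.57²) = 556000 − 5730 = 550000 Pa.

P₂ ≈ 550000 Pa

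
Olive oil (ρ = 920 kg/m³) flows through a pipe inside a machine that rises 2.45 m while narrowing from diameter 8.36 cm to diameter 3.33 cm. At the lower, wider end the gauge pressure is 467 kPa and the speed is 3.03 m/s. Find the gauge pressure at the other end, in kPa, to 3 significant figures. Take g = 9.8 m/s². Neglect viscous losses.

P₂ ≈ 281 kPa

Mass conservation (A₁v₁ = A₂v₂) gives v₂ = 3.03 × 54.9/8.71 = 19.1 m/s.
Applying Bernoulli between the two ends and solving for P₂: P₂ = P₁ + ½ρ(v₁² − v₂²) − ρgΔh.
P₂ = 467000 + ½·920·(3.03² − 19.1²) − 920·9.8·(+2.45) = 467000 + (-164000) − (22100) = 281000 Pa.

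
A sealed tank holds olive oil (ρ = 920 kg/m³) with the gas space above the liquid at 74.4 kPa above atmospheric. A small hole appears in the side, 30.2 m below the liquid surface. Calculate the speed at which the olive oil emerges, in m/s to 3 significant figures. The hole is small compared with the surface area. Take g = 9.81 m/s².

v = 27.5 m/s

Take point 1 at the surface (v₁ ≈ 0) and point 2 at the hole (at atmospheric pressure). Bernoulli: P₁ + ρg h = P_atm + ½ρv₂².
With P₁ − P_atm = 74400 Pa, v₂ = √(2gh + 2ΔP/ρ) = √(2·9.81·30.2 + 2·74400/920) = 27.5 m/s.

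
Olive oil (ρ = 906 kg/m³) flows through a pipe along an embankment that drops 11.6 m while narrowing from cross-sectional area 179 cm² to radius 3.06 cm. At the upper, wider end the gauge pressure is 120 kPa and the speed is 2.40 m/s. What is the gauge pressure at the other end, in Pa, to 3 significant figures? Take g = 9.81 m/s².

129000 Pa

Mass conservation (A₁v₁ = A₂v₂) gives v₂ = 2.40 × 179/29.4 = 14.6 m/s.
Bernoulli: P₁ + ½ρv₁² + ρg h₁ = P₂ + ½ρv₂² + ρg h₂, so P₂ = P₁ + ½ρ(v₁² − v₂²) − ρg(h₂ − h₁).
P₂ = 120000 + ½·906·(2.40² − 14.6²) − 906·9.81·(−11.6) = 120000 + (-94000) − (-103000) = 129000 Pa.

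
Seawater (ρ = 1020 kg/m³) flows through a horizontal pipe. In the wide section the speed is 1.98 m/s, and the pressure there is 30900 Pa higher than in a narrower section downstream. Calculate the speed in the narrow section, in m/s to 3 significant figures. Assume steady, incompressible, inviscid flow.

v₂ = 8.03 m/s

With h₁ = h₂, rearranging Bernoulli gives v₂ = √(v₁² + 2ΔP/ρ).
v₂ = √(1.98² + 2·30900/1020) = √(3.92 + 60.6) = 8.03 m/s.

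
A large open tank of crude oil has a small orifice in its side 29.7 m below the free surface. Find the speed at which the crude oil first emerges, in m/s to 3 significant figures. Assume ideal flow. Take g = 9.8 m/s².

The surface is effectively still and both ends are open, so ½v² = gh and v = √(2·9.8·29.7) = 24.1 m/s.

v ≈ 24.1 m/s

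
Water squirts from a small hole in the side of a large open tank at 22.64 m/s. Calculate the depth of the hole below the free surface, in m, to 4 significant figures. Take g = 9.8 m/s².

h = 26.15 m

For a small hole in a large open tank, ½v² = gh, giving h = v²/(2g).
h = 22.64²/(2·9.8) = 512.6/19.60 = 26.15 m.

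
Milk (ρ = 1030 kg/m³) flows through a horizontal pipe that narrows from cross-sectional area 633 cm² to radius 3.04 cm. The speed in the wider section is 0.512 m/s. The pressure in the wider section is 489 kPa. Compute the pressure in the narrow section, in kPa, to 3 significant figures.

P₂ ≈ 425 kPa

Mass conservation (A₁v₁ = A₂v₂) gives v₂ = 0.512 × 633/29.0 = 11.2 m/s.
The pipe is horizontal, so Bernoulli reduces to P₁ + ½ρv₁² = P₂ + ½ρv₂².
P₂ = P₁ − ½ρ(v₂² − v₁²) = 489000 − ½·1030·(11.2² − 0.512²) = 489000 − 64000 = 425000 Pa.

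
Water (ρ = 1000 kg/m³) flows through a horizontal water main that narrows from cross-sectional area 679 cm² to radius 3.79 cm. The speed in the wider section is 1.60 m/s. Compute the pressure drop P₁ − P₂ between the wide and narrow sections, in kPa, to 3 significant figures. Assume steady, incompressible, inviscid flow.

Mass conservation (A₁v₁ = A₂v₂) gives v₂ = 1.60 × 679/45.1 = 24.1 m/s.
The pipe is horizontal, so Bernoulli reduces to P₁ + ½ρv₁² = P₂ + ½ρv₂².
P₁ − P₂ = ½·1000·(24.1² − 1.60²) = ½·1000·577 = 289000 Pa.

289 kPa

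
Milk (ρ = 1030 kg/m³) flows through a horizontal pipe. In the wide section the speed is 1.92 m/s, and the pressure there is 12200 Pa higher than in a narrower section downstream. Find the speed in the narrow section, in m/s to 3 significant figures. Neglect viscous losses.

Along the level pipe P + ½ρv² is conserved, hence v₂² = v₁² + 2(P₁ − P₂)/ρ.
v₂ = √(1.92² + 2·12200/1030) = √(3.69 + 23.7) = 5.23 m/s.

v₂ = 5.23 m/s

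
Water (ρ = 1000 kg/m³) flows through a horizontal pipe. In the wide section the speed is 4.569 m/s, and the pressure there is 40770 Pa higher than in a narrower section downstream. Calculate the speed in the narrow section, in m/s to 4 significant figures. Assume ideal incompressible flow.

v₂ ≈ 10.12 m/s

Horizontal Bernoulli: P₁ + ½ρv₁² = P₂ + ½ρv₂², so v₂² = v₁² + 2(P₁ − P₂)/ρ.
v₂ = √(4.569² + 2·40770/1000) = √(20.88 + 81.54) = 10.12 m/s.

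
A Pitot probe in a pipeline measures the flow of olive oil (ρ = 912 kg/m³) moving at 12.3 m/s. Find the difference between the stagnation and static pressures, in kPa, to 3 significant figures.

ΔP ≈ 69.0 kPa

The dynamic pressure equals the rise in static pressure at the stagnation point: ΔP = ½ρv².
ΔP = ½·912·12.3² = 69000 Pa.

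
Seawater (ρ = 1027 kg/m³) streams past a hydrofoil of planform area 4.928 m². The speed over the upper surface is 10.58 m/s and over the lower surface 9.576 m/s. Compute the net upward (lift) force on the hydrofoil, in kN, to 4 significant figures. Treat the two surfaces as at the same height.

F ≈ 51.21 kN

With equal heights on the two surfaces, Bernoulli gives P_lower − P_upper = ½ρ(v_upper² − v_lower²).
ΔP = ½·1027·(10.58² − 9.576²) = 10390 Pa.
Lift = ΔP · A = 10390 × 4.928 = 51210 N.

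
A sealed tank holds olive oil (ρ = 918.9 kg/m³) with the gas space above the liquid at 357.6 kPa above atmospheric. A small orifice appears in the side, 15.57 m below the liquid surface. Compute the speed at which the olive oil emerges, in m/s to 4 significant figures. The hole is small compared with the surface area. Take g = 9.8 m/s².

Take point 1 at the surface (v₁ ≈ 0) and point 2 at the hole (at atmospheric pressure). Bernoulli: P₁ + ρg h = P_atm + ½ρv₂².
With P₁ − P_atm = 357600 Pa, v₂ = √(2gh + 2ΔP/ρ) = √(2·9.8·15.57 + 2·357600/918.9) = 32.92 m/s.

v = 32.92 m/s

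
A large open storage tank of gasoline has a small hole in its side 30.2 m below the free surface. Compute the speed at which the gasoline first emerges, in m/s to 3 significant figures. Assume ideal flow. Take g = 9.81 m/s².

24.3 m/s

Bernoulli from surface to hole (P equal, v_surface ≈ 0): v = √(2gh) = √(2×9.81×30.2) = 24.3 m/s.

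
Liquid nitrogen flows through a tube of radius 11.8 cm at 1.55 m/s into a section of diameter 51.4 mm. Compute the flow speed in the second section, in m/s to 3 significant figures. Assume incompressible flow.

32.7 m/s

Mass conservation (A₁v₁ = A₂v₂) gives v₂ = 1.55 × 437/20.7 = 32.7 m/s.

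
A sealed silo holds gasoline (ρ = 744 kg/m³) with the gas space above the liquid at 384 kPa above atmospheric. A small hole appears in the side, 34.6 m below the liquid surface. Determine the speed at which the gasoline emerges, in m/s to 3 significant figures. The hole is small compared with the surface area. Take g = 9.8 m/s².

41.4 m/s

Take point 1 at the surface (v₁ ≈ 0) and point 2 at the hole (at atmospheric pressure). Bernoulli: P₁ + ρg h = P_atm + ½ρv₂².
With P₁ − P_atm = 384000 Pa, v₂ = √(2gh + 2ΔP/ρ) = √(2·9.8·34.6 + 2·384000/744) = 41.4 m/s.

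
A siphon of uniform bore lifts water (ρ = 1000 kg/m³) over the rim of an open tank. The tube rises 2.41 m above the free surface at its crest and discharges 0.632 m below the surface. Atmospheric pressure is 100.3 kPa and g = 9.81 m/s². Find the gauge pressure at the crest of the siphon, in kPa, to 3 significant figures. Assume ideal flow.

-29.8 kPa

The outlet speed comes from Torricelli: v = √(2g·0.632) = 3.52 m/s.
Continuity keeps v the same throughout the tube; from surface to crest, P_atm + 0 = P_top + ½ρv² + ρg·h_top.
P_top = 100300 − ½·1000·3.52² − 1000·9.81·2.41 = 70500 Pa. So P_gauge = P_top − P_atm = -29800 Pa.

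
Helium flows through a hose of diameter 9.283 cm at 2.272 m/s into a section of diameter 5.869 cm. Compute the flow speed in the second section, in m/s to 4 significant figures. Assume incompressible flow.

Mass conservation (A₁v₁ = A₂v₂) gives v₂ = 2.272 × 67.68/27.05 = 5.684 m/s.

v₂ ≈ 5.684 m/s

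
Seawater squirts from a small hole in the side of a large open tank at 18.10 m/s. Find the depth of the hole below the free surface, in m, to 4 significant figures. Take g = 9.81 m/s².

h ≈ 16.70 m

For a small hole in a large open tank, ½v² = gh, giving h = v²/(2g).
h = 18.10²/(2·9.81) = 327.6/19.62 = 16.70 m.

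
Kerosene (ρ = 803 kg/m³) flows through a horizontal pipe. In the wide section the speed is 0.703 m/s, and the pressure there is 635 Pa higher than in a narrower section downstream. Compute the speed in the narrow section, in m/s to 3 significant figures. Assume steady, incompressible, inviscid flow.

Horizontal Bernoulli: P₁ + ½ρv₁² = P₂ + ½ρv₂², so v₂² = v₁² + 2(P₁ − P₂)/ρ.
v₂ = √(0.703² + 2·635/803) = √(0.494 + 1.58) = 1.44 m/s.

v₂ ≈ 1.44 m/s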